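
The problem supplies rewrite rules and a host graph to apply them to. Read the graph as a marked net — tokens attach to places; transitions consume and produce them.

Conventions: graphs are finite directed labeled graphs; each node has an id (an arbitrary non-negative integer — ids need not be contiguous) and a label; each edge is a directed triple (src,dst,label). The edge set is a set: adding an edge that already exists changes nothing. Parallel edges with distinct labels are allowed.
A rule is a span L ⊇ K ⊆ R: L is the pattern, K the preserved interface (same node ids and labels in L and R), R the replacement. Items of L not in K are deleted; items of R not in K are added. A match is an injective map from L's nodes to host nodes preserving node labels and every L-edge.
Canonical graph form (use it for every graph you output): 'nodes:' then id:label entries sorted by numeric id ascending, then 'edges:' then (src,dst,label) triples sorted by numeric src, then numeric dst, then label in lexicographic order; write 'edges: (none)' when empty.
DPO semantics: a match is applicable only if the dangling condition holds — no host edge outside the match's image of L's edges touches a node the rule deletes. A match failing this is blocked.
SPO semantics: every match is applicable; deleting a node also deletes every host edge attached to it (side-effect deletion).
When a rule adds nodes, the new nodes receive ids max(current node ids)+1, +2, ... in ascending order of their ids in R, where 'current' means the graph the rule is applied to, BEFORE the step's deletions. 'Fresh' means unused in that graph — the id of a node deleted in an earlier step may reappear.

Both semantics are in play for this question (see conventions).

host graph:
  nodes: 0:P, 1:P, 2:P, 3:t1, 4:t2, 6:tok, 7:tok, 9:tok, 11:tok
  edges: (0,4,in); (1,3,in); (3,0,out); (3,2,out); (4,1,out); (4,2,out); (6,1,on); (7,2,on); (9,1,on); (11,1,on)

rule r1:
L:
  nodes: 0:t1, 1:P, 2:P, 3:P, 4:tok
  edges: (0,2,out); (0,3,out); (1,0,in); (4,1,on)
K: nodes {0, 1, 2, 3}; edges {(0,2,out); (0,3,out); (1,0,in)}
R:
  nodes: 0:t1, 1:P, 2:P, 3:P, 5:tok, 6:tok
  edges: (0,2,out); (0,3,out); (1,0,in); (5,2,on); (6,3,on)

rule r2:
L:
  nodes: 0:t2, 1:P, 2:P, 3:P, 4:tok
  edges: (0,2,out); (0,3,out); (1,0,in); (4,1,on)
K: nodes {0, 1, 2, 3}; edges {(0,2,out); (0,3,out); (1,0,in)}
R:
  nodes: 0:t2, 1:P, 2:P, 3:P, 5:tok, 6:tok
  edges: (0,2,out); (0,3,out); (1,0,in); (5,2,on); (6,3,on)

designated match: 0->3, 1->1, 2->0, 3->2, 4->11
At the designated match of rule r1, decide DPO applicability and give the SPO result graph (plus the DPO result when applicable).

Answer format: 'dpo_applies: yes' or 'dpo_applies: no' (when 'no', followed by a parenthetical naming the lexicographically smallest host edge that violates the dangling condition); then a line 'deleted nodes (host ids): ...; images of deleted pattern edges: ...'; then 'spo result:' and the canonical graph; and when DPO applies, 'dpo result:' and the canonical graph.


dpo_applies: yes
deleted nodes (host ids): 11; images of deleted pattern edges: (11,1,on)
spo result:
nodes: 0:P, 1:P, 2:P, 3:t1, 4:t2, 6:tok, 7:tok, 9:tok, 12:tok, 13:tok
edges: (0,4,in); (1,3,in); (3,0,out); (3,2,out); (4,1,out); (4,2,out); (6,1,on); (7,2,on); (9,1,on); (12,0,on); (13,2,on)
dpo result:
nodes: 0:P, 1:P, 2:P, 3:t1, 4:t2, 6:tok, 7:tok, 9:tok, 12:tok, 13:tok
edges: (0,4,in); (1,3,in); (3,0,out); (3,2,out); (4,1,out); (4,2,out); (6,1,on); (7,2,on); (9,1,on); (12,0,on); (13,2,on)


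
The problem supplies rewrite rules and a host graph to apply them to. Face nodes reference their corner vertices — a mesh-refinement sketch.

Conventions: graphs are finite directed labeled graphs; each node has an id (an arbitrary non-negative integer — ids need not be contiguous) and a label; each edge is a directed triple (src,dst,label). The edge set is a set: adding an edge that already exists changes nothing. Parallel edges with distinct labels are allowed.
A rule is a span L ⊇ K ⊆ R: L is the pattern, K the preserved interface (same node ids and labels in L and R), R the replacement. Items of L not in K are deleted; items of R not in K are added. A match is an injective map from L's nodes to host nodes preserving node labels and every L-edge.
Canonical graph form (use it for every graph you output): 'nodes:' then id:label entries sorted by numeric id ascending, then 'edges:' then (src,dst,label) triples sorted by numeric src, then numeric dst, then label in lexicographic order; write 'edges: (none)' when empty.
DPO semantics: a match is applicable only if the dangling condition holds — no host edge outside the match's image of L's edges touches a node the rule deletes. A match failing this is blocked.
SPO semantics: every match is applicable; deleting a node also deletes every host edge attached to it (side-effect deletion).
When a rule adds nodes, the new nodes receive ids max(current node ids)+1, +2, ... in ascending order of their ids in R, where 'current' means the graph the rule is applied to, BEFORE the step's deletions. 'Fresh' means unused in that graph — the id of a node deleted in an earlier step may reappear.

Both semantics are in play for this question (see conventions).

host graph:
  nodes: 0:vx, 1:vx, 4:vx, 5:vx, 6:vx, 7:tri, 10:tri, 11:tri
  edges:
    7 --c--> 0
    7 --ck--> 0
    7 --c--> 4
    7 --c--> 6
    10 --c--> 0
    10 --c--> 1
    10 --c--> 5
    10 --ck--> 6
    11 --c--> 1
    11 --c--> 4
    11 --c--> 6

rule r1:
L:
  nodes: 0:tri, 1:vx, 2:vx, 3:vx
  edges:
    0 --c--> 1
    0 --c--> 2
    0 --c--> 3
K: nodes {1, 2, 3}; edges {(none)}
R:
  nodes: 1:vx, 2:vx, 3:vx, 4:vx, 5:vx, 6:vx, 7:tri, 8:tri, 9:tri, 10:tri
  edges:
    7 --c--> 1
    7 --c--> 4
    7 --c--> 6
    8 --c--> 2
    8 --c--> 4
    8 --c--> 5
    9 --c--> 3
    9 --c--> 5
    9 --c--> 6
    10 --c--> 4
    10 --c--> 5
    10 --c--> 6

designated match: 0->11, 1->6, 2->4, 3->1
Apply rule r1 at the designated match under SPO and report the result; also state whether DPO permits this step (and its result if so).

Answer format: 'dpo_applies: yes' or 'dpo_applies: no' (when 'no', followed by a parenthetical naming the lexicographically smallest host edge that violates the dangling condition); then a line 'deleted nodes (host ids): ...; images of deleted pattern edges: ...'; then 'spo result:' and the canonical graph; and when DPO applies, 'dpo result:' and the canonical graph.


dpo_applies: yes
deleted nodes (host ids): 11; images of deleted pattern edges: (11,1,c); (11,4,c); (11,6,c)
spo result:
nodes: 0:vx, 1:vx, 4:vx, 5:vx, 6:vx, 7:tri, 10:tri, 12:vx, 13:vx, 14:vx, 15:tri, 16:tri, 17:tri, 18:tri
edges: (7,0,c); (7,0,ck); (7,4,c); (7,6,c); (10,0,c); (10,1,c); (10,5,c); (10,6,ck); (15,6,c); (15,12,c); (15,14,c); (16,4,c); (16,12,c); (16,13,c); (17,1,c); (17,13,c); (17,14,c); (18,12,c); (18,13,c); (18,14,c)
dpo result:
nodes: 0:vx, 1:vx, 4:vx, 5:vx, 6:vx, 7:tri, 10:tri, 12:vx, 13:vx, 14:vx, 15:tri, 16:tri, 17:tri, 18:tri
edges: (7,0,c); (7,0,ck); (7,4,c); (7,6,c); (10,0,c); (10,1,c); (10,5,c); (10,6,ck); (15,6,c); (15,12,c); (15,14,c); (16,4,c); (16,12,c); (16,13,c); (17,1,c); (17,13,c); (17,14,c); (18,12,c); (18,13,c); (18,14,c)


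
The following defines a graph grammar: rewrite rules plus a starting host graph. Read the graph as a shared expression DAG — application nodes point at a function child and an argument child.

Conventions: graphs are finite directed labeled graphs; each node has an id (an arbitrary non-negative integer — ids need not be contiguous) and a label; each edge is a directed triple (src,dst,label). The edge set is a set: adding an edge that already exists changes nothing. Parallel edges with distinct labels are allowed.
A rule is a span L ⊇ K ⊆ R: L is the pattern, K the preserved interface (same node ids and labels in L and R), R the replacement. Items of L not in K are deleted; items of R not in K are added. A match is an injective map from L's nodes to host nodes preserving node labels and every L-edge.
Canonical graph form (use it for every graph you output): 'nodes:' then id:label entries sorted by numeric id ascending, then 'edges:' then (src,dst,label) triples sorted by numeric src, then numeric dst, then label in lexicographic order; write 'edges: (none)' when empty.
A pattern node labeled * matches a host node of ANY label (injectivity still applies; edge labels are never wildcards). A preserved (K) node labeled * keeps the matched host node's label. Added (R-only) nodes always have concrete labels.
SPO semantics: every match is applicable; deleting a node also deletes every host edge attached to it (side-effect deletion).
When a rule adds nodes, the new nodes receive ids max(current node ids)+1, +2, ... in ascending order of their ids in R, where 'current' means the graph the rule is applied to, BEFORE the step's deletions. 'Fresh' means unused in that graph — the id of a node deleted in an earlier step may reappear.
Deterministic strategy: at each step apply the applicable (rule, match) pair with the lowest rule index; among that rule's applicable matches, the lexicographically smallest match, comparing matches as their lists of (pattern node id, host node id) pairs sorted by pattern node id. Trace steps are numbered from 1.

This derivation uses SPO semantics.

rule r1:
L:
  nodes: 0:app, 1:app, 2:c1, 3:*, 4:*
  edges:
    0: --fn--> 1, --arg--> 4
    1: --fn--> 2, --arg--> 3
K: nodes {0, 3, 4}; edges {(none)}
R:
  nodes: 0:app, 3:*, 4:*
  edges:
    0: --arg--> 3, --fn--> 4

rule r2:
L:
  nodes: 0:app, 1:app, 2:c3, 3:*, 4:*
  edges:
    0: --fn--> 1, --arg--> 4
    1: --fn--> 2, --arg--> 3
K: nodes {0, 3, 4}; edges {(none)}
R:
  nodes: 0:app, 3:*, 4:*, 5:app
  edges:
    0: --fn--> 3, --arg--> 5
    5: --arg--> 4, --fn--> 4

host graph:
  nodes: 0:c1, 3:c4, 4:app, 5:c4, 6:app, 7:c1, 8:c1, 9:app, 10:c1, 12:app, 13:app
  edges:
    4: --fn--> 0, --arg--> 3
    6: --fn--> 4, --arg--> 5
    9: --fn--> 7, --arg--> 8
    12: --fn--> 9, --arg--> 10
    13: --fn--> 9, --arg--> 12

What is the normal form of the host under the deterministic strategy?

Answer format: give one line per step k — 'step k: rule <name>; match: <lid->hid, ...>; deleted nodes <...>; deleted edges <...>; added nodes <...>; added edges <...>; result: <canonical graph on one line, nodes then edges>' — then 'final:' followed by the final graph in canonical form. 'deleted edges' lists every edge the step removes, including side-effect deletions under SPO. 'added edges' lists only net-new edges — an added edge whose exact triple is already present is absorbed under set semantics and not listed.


step 1: rule r1; match: 0->6, 1->4, 2->0, 3->3, 4->5; deleted nodes 0, 4; deleted edges (4,0,fn); (4,3,arg); (6,4,fn); (6,5,arg); added nodes (none); added edges (6,3,arg); (6,5,fn); result: nodes: 3:c4, 5:c4, 6:app, 7:c1, 8:c1, 9:app, 10:c1, 12:app, 13:app edges: (6,3,arg); (6,5,fn); (9,7,fn); (9,8,arg); (12,9,fn); (12,10,arg); (13,9,fn); (13,12,arg)
step 2: rule r1; match: 0->12, 1->9, 2->7, 3->8, 4->10; deleted nodes 7, 9; deleted edges (9,7,fn); (9,8,arg); (12,9,fn); (12,10,arg); (13,9,fn); added nodes (none); added edges (12,8,arg); (12,10,fn); result: nodes: 3:c4, 5:c4, 6:app, 8:c1, 10:c1, 12:app, 13:app edges: (6,3,arg); (6,5,fn); (12,8,arg); (12,10,fn); (13,12,arg)
final:
nodes: 3:c4, 5:c4, 6:app, 8:c1, 10:c1, 12:app, 13:app
edges: (6,3,arg); (6,5,fn); (12,8,arg); (12,10,fn); (13,12,arg)


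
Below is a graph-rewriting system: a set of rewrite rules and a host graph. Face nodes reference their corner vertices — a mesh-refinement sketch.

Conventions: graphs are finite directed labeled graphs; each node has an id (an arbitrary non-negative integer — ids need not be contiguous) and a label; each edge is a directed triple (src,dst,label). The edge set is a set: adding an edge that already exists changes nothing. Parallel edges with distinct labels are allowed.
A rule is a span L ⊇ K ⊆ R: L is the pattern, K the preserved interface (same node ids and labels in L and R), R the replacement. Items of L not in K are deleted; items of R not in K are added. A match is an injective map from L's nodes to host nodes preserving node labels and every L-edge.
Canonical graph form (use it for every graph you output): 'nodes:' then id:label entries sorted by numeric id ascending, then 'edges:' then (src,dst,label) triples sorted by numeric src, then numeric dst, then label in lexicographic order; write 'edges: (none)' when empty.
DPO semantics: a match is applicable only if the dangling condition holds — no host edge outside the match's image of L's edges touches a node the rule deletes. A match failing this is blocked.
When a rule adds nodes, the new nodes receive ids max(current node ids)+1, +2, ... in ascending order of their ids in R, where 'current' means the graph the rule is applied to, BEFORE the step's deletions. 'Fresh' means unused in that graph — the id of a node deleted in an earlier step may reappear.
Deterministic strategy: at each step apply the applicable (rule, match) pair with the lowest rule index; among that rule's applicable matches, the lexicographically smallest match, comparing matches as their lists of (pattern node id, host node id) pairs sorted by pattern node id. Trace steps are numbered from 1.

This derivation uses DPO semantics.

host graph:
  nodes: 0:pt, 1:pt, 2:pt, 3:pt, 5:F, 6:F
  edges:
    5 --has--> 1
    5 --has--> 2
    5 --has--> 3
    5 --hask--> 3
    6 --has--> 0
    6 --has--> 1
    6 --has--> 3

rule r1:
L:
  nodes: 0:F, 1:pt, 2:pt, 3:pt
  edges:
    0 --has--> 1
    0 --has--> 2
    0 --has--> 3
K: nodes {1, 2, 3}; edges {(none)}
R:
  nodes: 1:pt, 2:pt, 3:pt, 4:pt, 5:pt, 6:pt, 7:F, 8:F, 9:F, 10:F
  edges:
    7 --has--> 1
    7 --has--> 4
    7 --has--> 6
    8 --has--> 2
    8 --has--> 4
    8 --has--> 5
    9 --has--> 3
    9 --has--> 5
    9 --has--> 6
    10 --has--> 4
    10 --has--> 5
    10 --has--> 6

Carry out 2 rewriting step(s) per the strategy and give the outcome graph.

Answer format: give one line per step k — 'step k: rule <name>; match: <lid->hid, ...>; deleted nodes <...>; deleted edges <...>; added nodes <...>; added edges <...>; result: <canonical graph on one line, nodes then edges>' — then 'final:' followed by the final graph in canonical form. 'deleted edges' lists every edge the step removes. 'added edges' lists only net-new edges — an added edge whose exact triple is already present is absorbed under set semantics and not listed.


step 1: rule r1; match: 0->6, 1->0, 2->1, 3->3; deleted nodes 6; deleted edges (6,0,has); (6,1,has); (6,3,has); added nodes 7, 8, 9, 10, 11, 12, 13; added edges (10,0,has); (10,7,has); (10,9,has); (11,1,has); (11,7,has); (11,8,has); (12,3,has); (12,8,has); (12,9,has); (13,7,has); (13,8,has); (13,9,has); result: nodes: 0:pt, 1:pt, 2:pt, 3:pt, 5:F, 7:pt, 8:pt, 9:pt, 10:F, 11:F, 12:F, 13:F edges: (5,1,has); (5,2,has); (5,3,has); (5,3,hask); (10,0,has); (10,7,has); (10,9,has); (11,1,has); (11,7,has); (11,8,has); (12,3,has); (12,8,has); (12,9,has); (13,7,has); (13,8,has); (13,9,has)
step 2: rule r1; match: 0->10, 1->0, 2->7, 3->9; deleted nodes 10; deleted edges (10,0,has); (10,7,has); (10,9,has); added nodes 14, 15, 16, 17, 18, 19, 20; added edges (17,0,has); (17,14,has); (17,16,has); (18,7,has); (18,14,has); (18,15,has); (19,9,has); (19,15,has); (19,16,has); (20,14,has); (20,15,has); (20,16,has); result: nodes: 0:pt, 1:pt, 2:pt, 3:pt, 5:F, 7:pt, 8:pt, 9:pt, 11:F, 12:F, 13:F, 14:pt, 15:pt, 16:pt, 17:F, 18:F, 19:F, 20:F edges: (5,1,has); (5,2,has); (5,3,has); (5,3,hask); (11,1,has); (11,7,has); (11,8,has); (12,3,has); (12,8,has); (12,9,has); (13,7,has); (13,8,has); (13,9,has); (17,0,has); (17,14,has); (17,16,has); (18,7,has); (18,14,has); (18,15,has); (19,9,has); (19,15,has); (19,16,has); (20,14,has); (20,15,has); (20,16,has)
final:
nodes: 0:pt, 1:pt, 2:pt, 3:pt, 5:F, 7:pt, 8:pt, 9:pt, 11:F, 12:F, 13:F, 14:pt, 15:pt, 16:pt, 17:F, 18:F, 19:F, 20:F
edges: (5,1,has); (5,2,has); (5,3,has); (5,3,hask); (11,1,has); (11,7,has); (11,8,has); (12,3,has); (12,8,has); (12,9,has); (13,7,has); (13,8,has); (13,9,has); (17,0,has); (17,14,has); (17,16,has); (18,7,has); (18,14,has); (18,15,has); (19,9,has); (19,15,has); (19,16,has); (20,14,has); (20,15,has); (20,16,has)


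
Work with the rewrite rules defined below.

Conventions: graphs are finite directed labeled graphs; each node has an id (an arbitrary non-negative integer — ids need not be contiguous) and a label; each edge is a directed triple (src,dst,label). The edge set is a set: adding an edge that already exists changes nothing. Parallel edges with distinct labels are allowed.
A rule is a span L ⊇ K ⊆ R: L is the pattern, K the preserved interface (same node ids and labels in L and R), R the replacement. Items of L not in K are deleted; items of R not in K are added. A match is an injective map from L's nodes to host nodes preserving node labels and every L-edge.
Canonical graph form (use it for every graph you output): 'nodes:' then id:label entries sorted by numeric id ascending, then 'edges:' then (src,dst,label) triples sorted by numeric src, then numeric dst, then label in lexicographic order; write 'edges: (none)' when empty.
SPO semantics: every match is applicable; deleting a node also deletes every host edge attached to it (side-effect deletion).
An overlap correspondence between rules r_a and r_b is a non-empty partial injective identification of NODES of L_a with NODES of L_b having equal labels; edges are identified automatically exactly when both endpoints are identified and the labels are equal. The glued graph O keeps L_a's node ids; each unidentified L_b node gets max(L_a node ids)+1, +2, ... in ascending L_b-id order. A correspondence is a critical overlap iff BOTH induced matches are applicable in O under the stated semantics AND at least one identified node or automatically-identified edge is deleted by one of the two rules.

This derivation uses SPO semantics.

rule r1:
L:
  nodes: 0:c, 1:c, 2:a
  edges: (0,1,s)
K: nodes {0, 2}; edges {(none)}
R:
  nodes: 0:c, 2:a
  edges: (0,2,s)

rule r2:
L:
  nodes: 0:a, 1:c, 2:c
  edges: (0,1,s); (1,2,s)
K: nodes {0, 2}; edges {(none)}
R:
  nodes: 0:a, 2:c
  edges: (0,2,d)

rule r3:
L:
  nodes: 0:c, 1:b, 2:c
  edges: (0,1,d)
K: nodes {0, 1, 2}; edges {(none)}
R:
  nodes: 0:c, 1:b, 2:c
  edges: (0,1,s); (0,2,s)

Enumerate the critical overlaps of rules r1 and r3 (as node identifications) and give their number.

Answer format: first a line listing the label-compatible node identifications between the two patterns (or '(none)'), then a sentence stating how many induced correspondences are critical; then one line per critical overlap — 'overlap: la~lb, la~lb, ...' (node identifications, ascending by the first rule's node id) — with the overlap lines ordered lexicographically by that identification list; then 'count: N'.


label-compatible node identifications between L(r1) and L(r3): 0~0, 0~2, 1~0, 1~2
4 of the induced correspondences are critical overlaps of r1 and r3.
overlap: 0~0, 1~2
overlap: 0~2, 1~0
overlap: 1~0
overlap: 1~2
count: 4


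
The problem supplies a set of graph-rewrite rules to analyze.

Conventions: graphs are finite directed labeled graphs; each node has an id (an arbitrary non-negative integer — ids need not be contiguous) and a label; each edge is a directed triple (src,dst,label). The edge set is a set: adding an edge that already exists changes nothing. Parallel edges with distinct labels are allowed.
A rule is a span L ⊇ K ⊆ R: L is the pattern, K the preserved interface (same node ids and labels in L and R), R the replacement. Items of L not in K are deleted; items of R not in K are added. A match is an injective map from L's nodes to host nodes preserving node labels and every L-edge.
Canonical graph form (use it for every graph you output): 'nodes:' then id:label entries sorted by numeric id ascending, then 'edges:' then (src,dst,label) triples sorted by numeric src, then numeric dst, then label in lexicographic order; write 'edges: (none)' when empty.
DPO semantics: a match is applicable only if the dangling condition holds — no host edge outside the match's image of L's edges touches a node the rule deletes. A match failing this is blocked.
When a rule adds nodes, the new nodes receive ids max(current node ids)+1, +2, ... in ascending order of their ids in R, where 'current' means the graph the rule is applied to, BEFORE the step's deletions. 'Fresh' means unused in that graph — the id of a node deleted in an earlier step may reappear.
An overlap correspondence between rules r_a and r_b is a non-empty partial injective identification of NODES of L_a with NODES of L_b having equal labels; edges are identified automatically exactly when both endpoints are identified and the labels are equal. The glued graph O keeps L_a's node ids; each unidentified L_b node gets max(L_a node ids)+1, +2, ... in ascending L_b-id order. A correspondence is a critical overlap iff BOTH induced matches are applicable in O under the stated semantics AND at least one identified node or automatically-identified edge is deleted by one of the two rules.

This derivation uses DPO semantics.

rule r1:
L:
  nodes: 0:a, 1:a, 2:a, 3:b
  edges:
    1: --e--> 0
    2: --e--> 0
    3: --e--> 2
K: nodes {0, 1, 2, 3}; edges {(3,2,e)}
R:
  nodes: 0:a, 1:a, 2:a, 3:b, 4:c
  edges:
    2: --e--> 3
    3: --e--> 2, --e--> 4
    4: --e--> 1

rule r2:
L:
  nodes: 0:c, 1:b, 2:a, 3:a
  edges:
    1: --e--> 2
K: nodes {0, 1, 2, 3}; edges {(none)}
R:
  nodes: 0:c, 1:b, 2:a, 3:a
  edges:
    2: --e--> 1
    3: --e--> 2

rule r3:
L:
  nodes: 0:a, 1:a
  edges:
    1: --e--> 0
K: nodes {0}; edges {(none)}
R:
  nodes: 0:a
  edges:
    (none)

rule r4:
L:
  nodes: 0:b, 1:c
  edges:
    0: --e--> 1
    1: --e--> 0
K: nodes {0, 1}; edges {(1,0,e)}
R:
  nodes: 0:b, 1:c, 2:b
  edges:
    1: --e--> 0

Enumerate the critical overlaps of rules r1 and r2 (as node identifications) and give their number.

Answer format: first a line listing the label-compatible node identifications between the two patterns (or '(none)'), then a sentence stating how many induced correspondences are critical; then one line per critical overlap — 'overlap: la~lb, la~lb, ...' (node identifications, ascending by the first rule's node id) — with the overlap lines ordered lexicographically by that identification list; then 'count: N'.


label-compatible node identifications between L(r1) and L(r2): 0~2, 0~3, 1~2, 1~3, 2~2, 2~3, 3~1
3 of the induced correspondences are critical overlaps of r1 and r2.
overlap: 0~3, 2~2, 3~1
overlap: 1~3, 2~2, 3~1
overlap: 2~2, 3~1
count: 3


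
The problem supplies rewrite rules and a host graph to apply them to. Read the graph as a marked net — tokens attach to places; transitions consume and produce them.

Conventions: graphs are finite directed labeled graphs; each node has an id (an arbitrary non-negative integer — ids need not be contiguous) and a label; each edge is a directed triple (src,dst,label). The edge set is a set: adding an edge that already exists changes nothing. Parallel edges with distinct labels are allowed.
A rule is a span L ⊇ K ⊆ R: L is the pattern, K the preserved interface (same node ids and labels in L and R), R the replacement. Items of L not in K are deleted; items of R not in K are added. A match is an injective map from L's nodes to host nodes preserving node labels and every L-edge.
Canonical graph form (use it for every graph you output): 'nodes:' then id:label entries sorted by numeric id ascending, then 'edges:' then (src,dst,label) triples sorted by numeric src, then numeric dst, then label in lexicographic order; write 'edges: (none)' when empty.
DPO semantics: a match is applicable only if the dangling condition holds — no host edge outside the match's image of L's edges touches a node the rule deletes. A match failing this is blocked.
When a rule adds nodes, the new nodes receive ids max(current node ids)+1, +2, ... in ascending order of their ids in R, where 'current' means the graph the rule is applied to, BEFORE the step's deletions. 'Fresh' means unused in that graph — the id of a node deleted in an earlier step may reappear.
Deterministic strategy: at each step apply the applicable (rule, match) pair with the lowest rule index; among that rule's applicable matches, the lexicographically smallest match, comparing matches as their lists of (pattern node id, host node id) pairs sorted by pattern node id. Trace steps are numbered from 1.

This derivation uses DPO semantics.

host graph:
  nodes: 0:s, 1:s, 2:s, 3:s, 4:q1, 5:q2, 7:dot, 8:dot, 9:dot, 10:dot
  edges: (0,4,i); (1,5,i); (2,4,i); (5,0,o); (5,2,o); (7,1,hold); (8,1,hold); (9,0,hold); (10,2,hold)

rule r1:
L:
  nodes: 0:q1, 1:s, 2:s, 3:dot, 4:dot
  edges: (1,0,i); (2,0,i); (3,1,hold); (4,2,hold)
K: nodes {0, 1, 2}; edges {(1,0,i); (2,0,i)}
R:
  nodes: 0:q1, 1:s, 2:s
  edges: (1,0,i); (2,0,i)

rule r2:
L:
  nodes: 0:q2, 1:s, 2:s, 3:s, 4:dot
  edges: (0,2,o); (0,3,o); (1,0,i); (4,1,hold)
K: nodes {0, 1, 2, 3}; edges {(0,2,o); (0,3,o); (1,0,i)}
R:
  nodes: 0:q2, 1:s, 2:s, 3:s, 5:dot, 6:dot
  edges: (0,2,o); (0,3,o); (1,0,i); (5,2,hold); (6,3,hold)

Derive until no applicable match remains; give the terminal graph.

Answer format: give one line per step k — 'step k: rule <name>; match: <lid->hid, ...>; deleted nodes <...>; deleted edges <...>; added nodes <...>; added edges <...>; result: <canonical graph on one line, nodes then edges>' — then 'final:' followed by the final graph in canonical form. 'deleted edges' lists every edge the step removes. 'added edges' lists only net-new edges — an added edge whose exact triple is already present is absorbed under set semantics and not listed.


step 1: rule r1; match: 0->4, 1->0, 2->2, 3->9, 4->10; deleted nodes 9, 10; deleted edges (9,0,hold); (10,2,hold); added nodes (none); added edges (none); result: nodes: 0:s, 1:s, 2:s, 3:s, 4:q1, 5:q2, 7:dot, 8:dot edges: (0,4,i); (1,5,i); (2,4,i); (5,0,o); (5,2,o); (7,1,hold); (8,1,hold)
step 2: rule r2; match: 0->5, 1->1, 2->0, 3->2, 4->7; deleted nodes 7; deleted edges (7,1,hold); added nodes 9, 10; added edges (9,0,hold); (10,2,hold); result: nodes: 0:s, 1:s, 2:s, 3:s, 4:q1, 5:q2, 8:dot, 9:dot, 10:dot edges: (0,4,i); (1,5,i); (2,4,i); (5,0,o); (5,2,o); (8,1,hold); (9,0,hold); (10,2,hold)
step 3: rule r1; match: 0->4, 1->0, 2->2, 3->9, 4->10; deleted nodes 9, 10; deleted edges (9,0,hold); (10,2,hold); added nodes (none); added edges (none); result: nodes: 0:s, 1:s, 2:s, 3:s, 4:q1, 5:q2, 8:dot edges: (0,4,i); (1,5,i); (2,4,i); (5,0,o); (5,2,o); (8,1,hold)
step 4: rule r2; match: 0->5, 1->1, 2->0, 3->2, 4->8; deleted nodes 8; deleted edges (8,1,hold); added nodes 9, 10; added edges (9,0,hold); (10,2,hold); result: nodes: 0:s, 1:s, 2:s, 3:s, 4:q1, 5:q2, 9:dot, 10:dot edges: (0,4,i); (1,5,i); (2,4,i); (5,0,o); (5,2,o); (9,0,hold); (10,2,hold)
step 5: rule r1; match: 0->4, 1->0, 2->2, 3->9, 4->10; deleted nodes 9, 10; deleted edges (9,0,hold); (10,2,hold); added nodes (none); added edges (none); result: nodes: 0:s, 1:s, 2:s, 3:s, 4:q1, 5:q2 edges: (0,4,i); (1,5,i); (2,4,i); (5,0,o); (5,2,o)
final:
nodes: 0:s, 1:s, 2:s, 3:s, 4:q1, 5:q2
edges: (0,4,i); (1,5,i); (2,4,i); (5,0,o); (5,2,o)


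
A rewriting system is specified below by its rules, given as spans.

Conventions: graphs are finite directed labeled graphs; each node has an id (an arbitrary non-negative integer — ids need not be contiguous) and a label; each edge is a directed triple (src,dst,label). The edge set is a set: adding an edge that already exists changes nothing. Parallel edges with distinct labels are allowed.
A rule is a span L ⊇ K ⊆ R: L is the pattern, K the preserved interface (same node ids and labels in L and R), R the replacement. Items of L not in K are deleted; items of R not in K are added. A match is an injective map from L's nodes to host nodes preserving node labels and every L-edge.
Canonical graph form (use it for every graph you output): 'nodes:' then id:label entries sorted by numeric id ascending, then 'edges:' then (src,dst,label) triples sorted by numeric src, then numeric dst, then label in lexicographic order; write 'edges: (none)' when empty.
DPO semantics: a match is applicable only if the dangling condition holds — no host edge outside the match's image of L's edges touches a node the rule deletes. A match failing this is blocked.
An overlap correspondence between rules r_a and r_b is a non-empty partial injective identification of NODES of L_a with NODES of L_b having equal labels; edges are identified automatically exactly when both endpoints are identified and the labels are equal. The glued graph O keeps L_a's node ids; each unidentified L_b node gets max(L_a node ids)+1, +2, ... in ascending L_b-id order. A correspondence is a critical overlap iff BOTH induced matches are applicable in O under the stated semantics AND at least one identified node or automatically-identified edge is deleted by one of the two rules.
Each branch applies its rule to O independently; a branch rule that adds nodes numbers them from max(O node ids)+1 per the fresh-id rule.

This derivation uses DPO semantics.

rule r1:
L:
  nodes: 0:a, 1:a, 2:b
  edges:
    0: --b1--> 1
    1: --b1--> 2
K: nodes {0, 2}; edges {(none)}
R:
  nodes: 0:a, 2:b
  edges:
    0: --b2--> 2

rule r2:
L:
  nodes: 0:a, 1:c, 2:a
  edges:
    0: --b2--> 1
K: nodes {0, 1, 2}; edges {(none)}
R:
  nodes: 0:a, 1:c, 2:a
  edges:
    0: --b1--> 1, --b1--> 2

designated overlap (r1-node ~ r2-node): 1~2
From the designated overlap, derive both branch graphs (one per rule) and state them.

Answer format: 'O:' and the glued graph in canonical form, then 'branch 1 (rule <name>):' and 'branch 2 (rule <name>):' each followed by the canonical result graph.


O:
nodes: 0:a, 1:a, 2:b, 3:a, 4:c
edges: (0,1,b1); (1,2,b1); (3,4,b2)
branch 1 (rule r1):
nodes: 0:a, 2:b, 3:a, 4:c
edges: (0,2,b2); (3,4,b2)
branch 2 (rule r2):
nodes: 0:a, 1:a, 2:b, 3:a, 4:c
edges: (0,1,b1); (1,2,b1); (3,1,b1); (3,4,b1)


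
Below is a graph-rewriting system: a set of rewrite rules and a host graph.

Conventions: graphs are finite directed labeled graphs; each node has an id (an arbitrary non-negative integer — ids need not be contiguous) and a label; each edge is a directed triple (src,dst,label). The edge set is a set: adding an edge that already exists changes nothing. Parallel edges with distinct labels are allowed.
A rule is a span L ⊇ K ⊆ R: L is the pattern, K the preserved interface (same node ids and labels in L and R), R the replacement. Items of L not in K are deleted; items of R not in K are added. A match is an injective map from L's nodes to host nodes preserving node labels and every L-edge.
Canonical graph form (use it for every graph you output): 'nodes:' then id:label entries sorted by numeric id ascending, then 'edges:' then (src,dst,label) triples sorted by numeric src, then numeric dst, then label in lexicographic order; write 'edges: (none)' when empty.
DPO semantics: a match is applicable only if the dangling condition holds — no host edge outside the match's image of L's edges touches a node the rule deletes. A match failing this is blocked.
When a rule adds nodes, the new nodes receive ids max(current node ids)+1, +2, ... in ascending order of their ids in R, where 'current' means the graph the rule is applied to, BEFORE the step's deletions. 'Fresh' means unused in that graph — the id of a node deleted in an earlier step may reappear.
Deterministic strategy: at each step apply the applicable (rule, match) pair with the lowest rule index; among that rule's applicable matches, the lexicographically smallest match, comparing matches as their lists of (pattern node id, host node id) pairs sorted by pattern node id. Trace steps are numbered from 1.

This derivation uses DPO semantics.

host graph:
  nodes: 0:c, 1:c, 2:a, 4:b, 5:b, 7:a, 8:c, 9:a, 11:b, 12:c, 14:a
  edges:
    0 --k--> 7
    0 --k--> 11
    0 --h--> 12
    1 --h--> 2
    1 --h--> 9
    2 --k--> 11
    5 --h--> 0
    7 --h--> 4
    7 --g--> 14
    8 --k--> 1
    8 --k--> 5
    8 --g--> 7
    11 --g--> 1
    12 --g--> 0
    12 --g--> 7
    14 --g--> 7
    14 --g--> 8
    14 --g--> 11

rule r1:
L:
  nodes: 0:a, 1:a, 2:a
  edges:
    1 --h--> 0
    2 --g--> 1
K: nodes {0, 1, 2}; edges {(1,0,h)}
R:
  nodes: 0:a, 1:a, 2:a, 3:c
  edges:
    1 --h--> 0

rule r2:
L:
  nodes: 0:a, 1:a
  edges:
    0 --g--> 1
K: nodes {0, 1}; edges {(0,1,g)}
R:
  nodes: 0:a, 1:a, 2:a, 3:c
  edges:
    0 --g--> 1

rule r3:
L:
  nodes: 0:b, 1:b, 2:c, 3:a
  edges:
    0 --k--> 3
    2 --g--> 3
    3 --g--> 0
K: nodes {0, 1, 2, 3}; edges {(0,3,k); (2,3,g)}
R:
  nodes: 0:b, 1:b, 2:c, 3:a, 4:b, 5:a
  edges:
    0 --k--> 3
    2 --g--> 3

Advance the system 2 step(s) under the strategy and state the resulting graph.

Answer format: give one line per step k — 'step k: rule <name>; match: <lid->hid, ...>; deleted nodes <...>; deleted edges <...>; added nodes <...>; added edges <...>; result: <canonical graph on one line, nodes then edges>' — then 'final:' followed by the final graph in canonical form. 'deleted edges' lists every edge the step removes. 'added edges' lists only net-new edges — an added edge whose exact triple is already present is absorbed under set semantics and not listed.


step 1: rule r2; match: 0->7, 1->14; deleted nodes (none); deleted edges (none); added nodes 15, 16; added edges (none); result: nodes: 0:c, 1:c, 2:a, 4:b, 5:b, 7:a, 8:c, 9:a, 11:b, 12:c, 14:a, 15:a, 16:c edges: (0,7,k); (0,11,k); (0,12,h); (1,2,h); (1,9,h); (2,11,k); (5,0,h); (7,4,h); (7,14,g); (8,1,k); (8,5,k); (8,7,g); (11,1,g); (12,0,g); (12,7,g); (14,7,g); (14,8,g); (14,11,g)
step 2: rule r2; match: 0->7, 1->14; deleted nodes (none); deleted edges (none); added nodes 17, 18; added edges (none); result: nodes: 0:c, 1:c, 2:a, 4:b, 5:b, 7:a, 8:c, 9:a, 11:b, 12:c, 14:a, 15:a, 16:c, 17:a, 18:c edges: (0,7,k); (0,11,k); (0,12,h); (1,2,h); (1,9,h); (2,11,k); (5,0,h); (7,4,h); (7,14,g); (8,1,k); (8,5,k); (8,7,g); (11,1,g); (12,0,g); (12,7,g); (14,7,g); (14,8,g); (14,11,g)
final:
nodes: 0:c, 1:c, 2:a, 4:b, 5:b, 7:a, 8:c, 9:a, 11:b, 12:c, 14:a, 15:a, 16:c, 17:a, 18:c
edges: (0,7,k); (0,11,k); (0,12,h); (1,2,h); (1,9,h); (2,11,k); (5,0,h); (7,4,h); (7,14,g); (8,1,k); (8,5,k); (8,7,g); (11,1,g); (12,0,g); (12,7,g); (14,7,g); (14,8,g); (14,11,g)


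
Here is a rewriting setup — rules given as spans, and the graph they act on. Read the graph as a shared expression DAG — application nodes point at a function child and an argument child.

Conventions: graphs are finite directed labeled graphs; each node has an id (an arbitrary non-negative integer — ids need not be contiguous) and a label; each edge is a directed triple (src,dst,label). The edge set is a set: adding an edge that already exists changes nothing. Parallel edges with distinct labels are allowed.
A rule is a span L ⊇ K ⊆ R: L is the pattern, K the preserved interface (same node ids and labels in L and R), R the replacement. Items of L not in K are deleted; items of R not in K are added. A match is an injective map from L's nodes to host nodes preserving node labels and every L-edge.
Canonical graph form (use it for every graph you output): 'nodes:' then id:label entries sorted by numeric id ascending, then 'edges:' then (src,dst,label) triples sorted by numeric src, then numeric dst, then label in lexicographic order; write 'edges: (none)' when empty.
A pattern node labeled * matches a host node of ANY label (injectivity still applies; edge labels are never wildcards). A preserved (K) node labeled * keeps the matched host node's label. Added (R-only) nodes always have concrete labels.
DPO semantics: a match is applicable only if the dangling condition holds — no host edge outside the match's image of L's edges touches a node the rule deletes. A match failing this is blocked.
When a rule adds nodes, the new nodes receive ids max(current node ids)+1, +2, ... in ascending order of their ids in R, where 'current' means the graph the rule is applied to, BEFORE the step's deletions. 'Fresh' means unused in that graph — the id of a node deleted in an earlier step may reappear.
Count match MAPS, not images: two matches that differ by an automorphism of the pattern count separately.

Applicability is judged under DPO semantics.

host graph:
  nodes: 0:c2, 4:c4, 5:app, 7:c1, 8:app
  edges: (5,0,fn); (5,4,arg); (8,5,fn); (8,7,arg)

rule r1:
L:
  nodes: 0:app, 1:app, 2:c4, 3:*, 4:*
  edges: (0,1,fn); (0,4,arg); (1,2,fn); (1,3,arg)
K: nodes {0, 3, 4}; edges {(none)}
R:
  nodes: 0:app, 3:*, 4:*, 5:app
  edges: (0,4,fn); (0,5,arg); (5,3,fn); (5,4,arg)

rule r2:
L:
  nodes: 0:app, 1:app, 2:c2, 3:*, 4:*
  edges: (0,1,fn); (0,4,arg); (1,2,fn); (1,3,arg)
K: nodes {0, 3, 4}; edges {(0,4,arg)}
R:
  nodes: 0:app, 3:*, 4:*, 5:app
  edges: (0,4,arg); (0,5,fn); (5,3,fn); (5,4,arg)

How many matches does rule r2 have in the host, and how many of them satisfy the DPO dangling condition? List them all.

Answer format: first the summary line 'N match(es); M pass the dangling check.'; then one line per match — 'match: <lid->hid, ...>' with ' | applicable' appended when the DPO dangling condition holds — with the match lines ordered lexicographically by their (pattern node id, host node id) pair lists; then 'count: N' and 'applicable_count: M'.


1 match(es); 1 pass the dangling check.
match: 0->8, 1->5, 2->0, 3->4, 4->7 | applicable
count: 1
applicable_count: 1


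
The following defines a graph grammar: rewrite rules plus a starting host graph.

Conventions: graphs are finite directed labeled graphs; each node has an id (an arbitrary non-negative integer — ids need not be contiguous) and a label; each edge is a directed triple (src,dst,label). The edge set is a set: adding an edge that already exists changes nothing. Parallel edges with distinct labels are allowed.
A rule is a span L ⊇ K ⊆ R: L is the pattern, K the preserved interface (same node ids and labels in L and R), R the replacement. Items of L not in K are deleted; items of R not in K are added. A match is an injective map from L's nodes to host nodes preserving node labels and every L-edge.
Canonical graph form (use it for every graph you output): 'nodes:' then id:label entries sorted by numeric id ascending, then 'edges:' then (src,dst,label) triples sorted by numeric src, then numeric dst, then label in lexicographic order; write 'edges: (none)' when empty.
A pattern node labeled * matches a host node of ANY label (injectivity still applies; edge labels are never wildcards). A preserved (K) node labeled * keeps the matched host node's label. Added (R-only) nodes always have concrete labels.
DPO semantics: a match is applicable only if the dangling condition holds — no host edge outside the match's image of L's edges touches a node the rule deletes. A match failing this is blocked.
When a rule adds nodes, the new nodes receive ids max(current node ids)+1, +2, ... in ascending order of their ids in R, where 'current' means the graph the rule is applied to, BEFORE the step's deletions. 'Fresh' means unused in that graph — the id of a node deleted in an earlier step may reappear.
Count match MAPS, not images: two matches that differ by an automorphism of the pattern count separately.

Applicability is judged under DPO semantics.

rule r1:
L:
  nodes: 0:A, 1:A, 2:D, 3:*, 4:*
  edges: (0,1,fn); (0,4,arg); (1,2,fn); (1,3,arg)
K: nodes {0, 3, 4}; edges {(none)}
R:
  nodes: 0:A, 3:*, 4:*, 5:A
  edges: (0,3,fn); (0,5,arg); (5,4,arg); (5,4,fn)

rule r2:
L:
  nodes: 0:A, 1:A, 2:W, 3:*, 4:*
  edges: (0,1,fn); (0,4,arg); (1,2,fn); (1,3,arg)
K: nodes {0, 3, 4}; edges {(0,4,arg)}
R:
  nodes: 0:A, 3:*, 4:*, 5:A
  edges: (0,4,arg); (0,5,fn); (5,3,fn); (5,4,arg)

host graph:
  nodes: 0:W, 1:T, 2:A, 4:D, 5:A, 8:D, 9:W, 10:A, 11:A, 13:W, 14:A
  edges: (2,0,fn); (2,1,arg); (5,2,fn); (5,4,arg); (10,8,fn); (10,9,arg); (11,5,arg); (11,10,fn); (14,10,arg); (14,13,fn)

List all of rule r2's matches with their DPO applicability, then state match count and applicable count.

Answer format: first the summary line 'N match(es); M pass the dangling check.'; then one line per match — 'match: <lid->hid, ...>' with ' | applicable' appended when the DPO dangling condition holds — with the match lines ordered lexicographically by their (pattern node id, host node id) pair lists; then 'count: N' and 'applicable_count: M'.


1 match(es); 1 pass the dangling check.
match: 0->5, 1->2, 2->0, 3->1, 4->4 | applicable
count: 1
applicable_count: 1


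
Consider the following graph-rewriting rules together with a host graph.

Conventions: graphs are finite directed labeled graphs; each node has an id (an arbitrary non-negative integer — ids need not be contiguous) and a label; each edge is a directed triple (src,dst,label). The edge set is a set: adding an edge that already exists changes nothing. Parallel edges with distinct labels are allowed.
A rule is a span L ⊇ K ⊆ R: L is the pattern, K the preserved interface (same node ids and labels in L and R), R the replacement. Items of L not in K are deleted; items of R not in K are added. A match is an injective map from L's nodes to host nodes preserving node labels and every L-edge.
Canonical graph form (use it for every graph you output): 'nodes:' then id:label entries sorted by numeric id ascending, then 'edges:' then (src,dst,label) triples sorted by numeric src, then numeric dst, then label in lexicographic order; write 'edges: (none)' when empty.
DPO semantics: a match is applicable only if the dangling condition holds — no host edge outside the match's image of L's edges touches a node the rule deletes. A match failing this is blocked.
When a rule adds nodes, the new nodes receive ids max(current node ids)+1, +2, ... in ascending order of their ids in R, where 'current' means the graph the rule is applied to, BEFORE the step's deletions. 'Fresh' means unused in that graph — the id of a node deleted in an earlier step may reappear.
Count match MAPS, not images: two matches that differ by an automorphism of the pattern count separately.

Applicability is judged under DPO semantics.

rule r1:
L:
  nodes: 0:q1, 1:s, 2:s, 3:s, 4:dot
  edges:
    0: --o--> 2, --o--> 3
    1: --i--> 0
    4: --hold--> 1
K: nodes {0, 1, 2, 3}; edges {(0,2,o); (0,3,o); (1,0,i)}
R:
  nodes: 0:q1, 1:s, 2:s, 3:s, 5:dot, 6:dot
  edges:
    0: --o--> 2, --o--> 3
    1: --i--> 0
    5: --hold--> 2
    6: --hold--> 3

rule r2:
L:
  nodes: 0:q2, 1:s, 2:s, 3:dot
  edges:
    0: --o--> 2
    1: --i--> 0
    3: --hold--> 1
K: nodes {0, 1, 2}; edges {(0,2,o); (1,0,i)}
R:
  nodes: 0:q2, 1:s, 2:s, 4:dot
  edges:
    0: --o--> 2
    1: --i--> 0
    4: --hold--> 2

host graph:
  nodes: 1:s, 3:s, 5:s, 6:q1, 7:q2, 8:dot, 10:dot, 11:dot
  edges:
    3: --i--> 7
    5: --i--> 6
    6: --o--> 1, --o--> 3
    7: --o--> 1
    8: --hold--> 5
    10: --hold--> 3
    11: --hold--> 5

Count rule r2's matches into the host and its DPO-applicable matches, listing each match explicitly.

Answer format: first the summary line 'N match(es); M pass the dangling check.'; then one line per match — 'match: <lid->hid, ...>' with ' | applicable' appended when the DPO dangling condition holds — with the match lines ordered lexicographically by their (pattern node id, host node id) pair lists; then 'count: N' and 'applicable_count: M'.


1 match(es); 1 pass the dangling check.
match: 0->7, 1->3, 2->1, 3->10 | applicable
count: 1
applicable_count: 1
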